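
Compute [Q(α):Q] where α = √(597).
[Q(α):Q] = 2

[Q(α):Q] equals the degree of the minimal polynomial of α. Here α^2 = 597 and x^2 - 597 is irreducible (d = 597 is squarefree, ≠ 1, hence not a square), so deg(m_α) = 2. Thus [Q(α):Q] = 2.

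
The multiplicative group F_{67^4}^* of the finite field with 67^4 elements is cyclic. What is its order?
|F_{67^4}^*| = 20151120

F_{67^4} has 67^4 = 20151121 elements; its multiplicative group consists of all nonzero elements, so |F_{67^4}^*| = 20151121 - 1 = 20151120. (It is cyclic since any finite subgroup of the multiplicative group of a field is cyclic.)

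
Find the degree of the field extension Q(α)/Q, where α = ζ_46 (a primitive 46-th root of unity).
[Q(α):Q] = 22

The minimal polynomial of ζ_46 over Q is the 46-th cyclotomic polynomial Φ_46(x), which is irreducible over Q and has degree φ(46) = 22. Hence [Q(α):Q] = φ(46) = 22.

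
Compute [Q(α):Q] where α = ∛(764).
[Q(α):Q] = 3

The minimal polynomial of α is x^3 - 764, irreducible over Q since 764 is not a perfect cube (so x^3 - 764 has no rational root). Hence [Q(α):Q] = deg(m_α) = 3.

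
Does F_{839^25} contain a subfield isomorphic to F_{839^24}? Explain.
No: F_{839^24} is not a subfield of F_{839^25}

F_{p^m} embeds in F_{p^n} iff m | n. Here 24 ∤ 25 (since 25 = 1·24 + 1 with remainder 1 ≠ 0), so F_{839^24} is not a subfield of F_{839^25}. Equivalently: if it were, the tower law would give 24 = [F_{839^24}:F_839] dividing [F_{839^25}:F_839] = 25, contradiction.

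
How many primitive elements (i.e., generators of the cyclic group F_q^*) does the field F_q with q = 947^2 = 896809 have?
There are φ(896808) = 262080 primitive elements

F_q^* is cyclic of order q - 1 = 896808. A cyclic group of order m has exactly φ(m) generators. Here m = 896808 = 2^3 · 3 · 11 · 43 · 79, so the number of primitive elements is φ(896808) = 262080.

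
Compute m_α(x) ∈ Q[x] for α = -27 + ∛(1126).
m_α(x) = x^3 + 81x^2 + 2187x + 18557

Set β = α + 27 = ∛(1126), so β^3 = 1126. Then (α + 27)^3 - 1126 = 0, i.e. α is a root of g(x) = (x + 27)^3 - 1126 = x^3 + 81x^2 + 2187x + 18557. Since g(x) = h(x + 27) where h(x) = x^3 - 1126, and h is irreducible over Q (because 1126 is not a perfect cube, so h has no rational root, and a monic cubic with no rational root is irreducible), g is also irreducible (irreducibility is preserved under the substitution x → x + 27). Hence m_α(x) = x^3 + 81x^2 + 2187x + 18557.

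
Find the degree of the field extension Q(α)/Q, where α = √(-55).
[Q(α):Q] = 2

[Q(α):Q] equals the degree of the minimal polynomial of α. Here α^2 = -55 and x^2 + 55 is irreducible (d = -55 is squarefree, ≠ 1, hence not a square), so deg(m_α) = 2. Thus [Q(α):Q] = 2.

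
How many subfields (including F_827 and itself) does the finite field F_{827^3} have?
F_{827^3} has 2 subfields

The subfields of F_{p^n} are exactly the fields F_{p^d} for d | n (each is the fixed field of the unique index-d subgroup of Gal(F_{p^n}/F_p) ≅ Z/nZ). The divisors of n = 3 are {1, 3}, giving 2 subfields: F_{827^1}, F_{827^3}.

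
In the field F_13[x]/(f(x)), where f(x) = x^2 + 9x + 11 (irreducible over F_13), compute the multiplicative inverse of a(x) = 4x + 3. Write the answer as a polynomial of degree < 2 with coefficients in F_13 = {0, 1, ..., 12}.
a(x)^(-1) ≡ 4x + 7 (mod f(x))

Since f is irreducible over F_13, F_13[x]/(f) is a field and a(x) ≠ 0 has an inverse. Apply the extended Euclidean algorithm to f(x) and a(x) in F_13[x]: f(x) = (10x + 11)·a(x) + (4). The last nonzero remainder is the constant 4 = gcd(f, a) in F_13. Back-substituting through the division chain expresses 4 = s(x)·a(x) + t(x)·f(x) with s(x) ≡ 3x + 2 (mod f), so (3x + 2)·a(x) ≡ 4 (mod f). Multiplying by 4^(-1) ≡ 10 in F_13 gives a(x)^(-1) ≡ 10·(3x + 2) ≡ 4x + 7 (mod f). Check: (4x + 3)·(4x + 7) = 3x^2 + x + 8 ≡ 1 (mod x^2 + 9x + 11).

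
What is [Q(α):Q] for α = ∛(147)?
[Q(α):Q] = 3

The minimal polynomial of α is x^3 - 147, irreducible over Q since 147 is not a perfect cube (so x^3 - 147 has no rational root). Hence [Q(α):Q] = deg(m_α) = 3.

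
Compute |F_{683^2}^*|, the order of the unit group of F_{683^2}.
|F_{683^2}^*| = 466488

F_{683^2} has 683^2 = 466489 elements; its multiplicative group consists of all nonzero elements, so |F_{683^2}^*| = 466489 - 1 = 466488. (It is cyclic since any finite subgroup of the multiplicative group of a field is cyclic.)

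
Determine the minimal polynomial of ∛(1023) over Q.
m_α(x) = x^3 - 1023

α satisfies α^3 = 1023, so x^3 - 1023 annihilates α. By the rational root test, a rational root p/q (in lowest terms) of x^3 - 1023 would satisfy p^3 = 1023 q^3, forcing q = 1 and p^3 = 1023; but 1023 is not a perfect cube, contradiction. A monic cubic over Q with no rational root is irreducible (any nontrivial factorization would include a linear factor). Hence x^3 - 1023 is the minimal polynomial of α, and in particular [Q(α):Q] = 3.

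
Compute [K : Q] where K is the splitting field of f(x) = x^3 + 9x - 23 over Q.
[K : Q] = 6

By the rational root test, any rational root of the monic integer polynomial f(x) = x^3 + 9x - 23 must be an integer dividing the constant term -23, i.e. one of ±{1, 23}. Evaluating: f(1) = -13, f(-1) = -33, f(23) = 12351, f(-23) = -12397; none is 0, so f has no rational root and is therefore irreducible over Q (a cubic with no linear factor over a field is irreducible). For an irreducible cubic, the Galois group is A_3 or S_3 according as the discriminant disc(f) = -4a^3 - 27b^2 = -4·(9)^3 - 27·(-23)^2 = -17199 is or is not a square in Q. Here disc(f) = -17199 is not a perfect square in Q, so the Galois group of f over Q is not contained in A_3 and must be all of S_3. The splitting field has degree |S_3| = 6 over Q, so [K : Q] = 6.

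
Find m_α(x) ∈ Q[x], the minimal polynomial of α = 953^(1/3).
m_α(x) = x^3 - 953

α satisfies α^3 = 953, so x^3 - 953 annihilates α. By the rational root test, a rational root p/q (in lowest terms) of x^3 - 953 would satisfy p^3 = 953 q^3, forcing q = 1 and p^3 = 953; but 953 is not a perfect cube, contradiction. A monic cubic over Q with no rational root is irreducible (any nontrivial factorization would include a linear factor). Hence x^3 - 953 is the minimal polynomial of α, and in particular [Q(α):Q] = 3.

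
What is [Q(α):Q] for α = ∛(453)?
[Q(α):Q] = 3

The minimal polynomial of α is x^3 - 453, irreducible over Q since 453 is not a perfect cube (so x^3 - 453 has no rational root). Hence [Q(α):Q] = deg(m_α) = 3.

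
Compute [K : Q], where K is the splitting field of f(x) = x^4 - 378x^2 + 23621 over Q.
[K : Q] = 4

Solving the quadratic in x^2: x^2 = (378 ± √(378^2 - 4·23621))/2 = (378 ± √48400)/2 = (378 ± 220)/2, giving x^2 = 299 or x^2 = 79. So f(x) = (x^2 - 299)(x^2 - 79) and the roots of f are ±√299, ±√79. Hence the splitting field is K = Q(√299, √79). Since 299 and 79 are distinct squarefree integers > 1, their product 23621 is not a perfect square, so √79 ∉ Q(√299). By the tower law [K:Q] = [Q(√299,√79):Q(√299)] · [Q(√299):Q] = 2 · 2 = 4.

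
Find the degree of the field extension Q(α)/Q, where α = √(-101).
[Q(α):Q] = 2

[Q(α):Q] equals the degree of the minimal polynomial of α. Here α^2 = -101 and x^2 + 101 is irreducible (d = -101 is squarefree, ≠ 1, hence not a square), so deg(m_α) = 2. Thus [Q(α):Q] = 2.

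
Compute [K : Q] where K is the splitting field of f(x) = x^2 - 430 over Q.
[K : Q] = 2

f(x) = x^2 - 430 factors as (x - √430)(x + √430). The splitting field is K = Q(√430). Since 430 is squarefree and > 1, it is not a perfect square, so x^2 - 430 is irreducible over Q and [Q(√430) : Q] = 2. Hence [K : Q] = 2.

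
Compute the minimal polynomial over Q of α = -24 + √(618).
m_α(x) = x^2 + 48x - 42

From α + 24 = √(618), squaring gives (α + 24)^2 = 618, i.e. α^2 + 48α + 576 = 618, so α^2 + 48α - 42 = 0. The discriminant of x^2 + 48x - 42 is (48)^2 - 4·(-42) = 2304 + 168 = 2472, and 4·(618) is not a perfect square in Q since 618 is squarefree and ≠ 1. Hence x^2 + 48x - 42 is irreducible over Q and is the minimal polynomial of α.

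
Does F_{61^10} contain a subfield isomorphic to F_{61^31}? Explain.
No: F_{61^31} is not a subfield of F_{61^10}

F_{p^m} embeds in F_{p^n} iff m | n. Here 31 ∤ 10 (since 10 = 0·31 + 10 with remainder 10 ≠ 0), so F_{61^31} is not a subfield of F_{61^10}. Equivalently: if it were, the tower law would give 31 = [F_{61^31}:F_61] dividing [F_{61^10}:F_61] = 10, contradiction.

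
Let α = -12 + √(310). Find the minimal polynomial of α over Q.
m_α(x) = x^2 + 24x - 166

From α + 12 = √(310), squaring gives (α + 12)^2 = 310, i.e. α^2 + 24α + 144 = 310, so α^2 + 24α - 166 = 0. The discriminant of x^2 + 24x - 166 is (24)^2 - 4·(-166) = 576 + 664 = 1240, and 4·(310) is not a perfect square in Q since 310 is squarefree and ≠ 1. Hence x^2 + 24x - 166 is irreducible over Q and is the minimal polynomial of α.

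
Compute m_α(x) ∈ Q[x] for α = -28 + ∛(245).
m_α(x) = x^3 + 84x^2 + 2352x + 21707

Set β = α + 28 = ∛(245), so β^3 = 245. Then (α + 28)^3 - 245 = 0, i.e. α is a root of g(x) = (x + 28)^3 - 245 = x^3 + 84x^2 + 2352x + 21707. Since g(x) = h(x + 28) where h(x) = x^3 - 245, and h is irreducible over Q (because 245 is not a perfect cube, so h has no rational root, and a monic cubic with no rational root is irreducible), g is also irreducible (irreducibility is preserved under the substitution x → x + 28). Hence m_α(x) = x^3 + 84x^2 + 2352x + 21707.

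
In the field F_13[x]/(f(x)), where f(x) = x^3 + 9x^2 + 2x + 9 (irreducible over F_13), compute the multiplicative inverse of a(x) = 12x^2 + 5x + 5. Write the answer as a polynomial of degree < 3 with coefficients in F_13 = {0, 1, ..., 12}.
a(x)^(-1) ≡ 10x^2 + 9x + 2 (mod f(x))

Since f is irreducible over F_13, F_13[x]/(f) is a field and a(x) ≠ 0 has an inverse. Apply the extended Euclidean algorithm to f(x) and a(x) in F_13[x]: f(x) = (12x + 12)·a(x) + (12x + 1);  a(x) = (x + 9)·(12x + 1) + (9). The last nonzero remainder is the constant 9 = gcd(f, a) in F_13. Back-substituting through the division chain expresses 9 = s(x)·a(x) + t(x)·f(x) with s(x) ≡ 12x^2 + 3x + 5 (mod f), so (12x^2 + 3x + 5)·a(x) ≡ 9 (mod f). Multiplying by 9^(-1) ≡ 3 in F_13 gives a(x)^(-1) ≡ 3·(12x^2 + 3x + 5) ≡ 10x^2 + 9x + 2 (mod f). Check: (12x^2 + 5x + 5)·(10x^2 + 9x + 2) = 3x^4 + 2x^3 + 2x^2 + 3x + 10 ≡ 1 (mod x^3 + 9x^2 + 2x + 9).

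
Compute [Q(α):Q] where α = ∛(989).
[Q(α):Q] = 3

The minimal polynomial of α is x^3 - 989, irreducible over Q since 989 is not a perfect cube (so x^3 - 989 has no rational root). Hence [Q(α):Q] = deg(m_α) = 3.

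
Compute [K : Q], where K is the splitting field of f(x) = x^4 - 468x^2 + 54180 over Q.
[K : Q] = 4

Solving the quadratic in x^2: x^2 = (468 ± √(468^2 - 4·54180))/2 = (468 ± √2304)/2 = (468 ± 48)/2, giving x^2 = 258 or x^2 = 210. So f(x) = (x^2 - 258)(x^2 - 210) and the roots of f are ±√258, ±√210. Hence the splitting field is K = Q(√258, √210). Since 258 and 210 are distinct squarefree integers > 1, their product 54180 is not a perfect square, so √210 ∉ Q(√258). By the tower law [K:Q] = [Q(√258,√210):Q(√258)] · [Q(√258):Q] = 2 · 2 = 4.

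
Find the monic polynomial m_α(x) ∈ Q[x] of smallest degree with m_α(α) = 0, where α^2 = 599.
m_α(x) = x^2 - 599

α satisfies α^2 - 599 = 0, so x^2 - 599 annihilates α. Since d = 599 is squarefree and ≠ 1, it is not a perfect square in Q, so x^2 - 599 has no rational root and is therefore irreducible over Q (a degree-2 polynomial over a field is irreducible iff it has no root). Hence m_α(x) = x^2 - 599.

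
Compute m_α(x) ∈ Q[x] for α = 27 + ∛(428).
m_α(x) = x^3 - 81x^2 + 2187x - 20111

Set β = α - 27 = ∛(428), so β^3 = 428. Then (α - 27)^3 - 428 = 0, i.e. α is a root of g(x) = (x - 27)^3 - 428 = x^3 - 81x^2 + 2187x - 20111. Since g(x) = h(x - 27) where h(x) = x^3 - 428, and h is irreducible over Q (because 428 is not a perfect cube, so h has no rational root, and a monic cubic with no rational root is irreducible), g is also irreducible (irreducibility is preserved under the substitution x → x - 27). Hence m_α(x) = x^3 - 81x^2 + 2187x - 20111.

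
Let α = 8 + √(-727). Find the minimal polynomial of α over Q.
m_α(x) = x^2 - 16x + 791

From α - 8 = √(-727), squaring gives (α - 8)^2 = -727, i.e. α^2 - 16α + 64 = -727, so α^2 - 16α + 791 = 0. The discriminant of x^2 - 16x + 791 is (-16)^2 - 4·(791) = 256 - 3164 = -2908, and 4·(-727) is not a perfect square in Q since -727 is squarefree and ≠ 1. Hence x^2 - 16x + 791 is irreducible over Q and is the minimal polynomial of α.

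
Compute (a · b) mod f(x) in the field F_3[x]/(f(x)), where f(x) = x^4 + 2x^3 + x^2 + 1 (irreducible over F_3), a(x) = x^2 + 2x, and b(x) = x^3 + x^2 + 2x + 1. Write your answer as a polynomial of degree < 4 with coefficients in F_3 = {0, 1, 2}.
a · b ≡ x^3 + x^2 + x + 2 (mod f(x))

Multiply in F_3[x]: a(x)·b(x) = (x^2 + 2x)·(x^3 + x^2 + 2x + 1) = x^5 + x^3 + 2x^2 + 2x. This has degree ≥ 4, so divide by f(x) over F_3: x^5 + x^3 + 2x^2 + 2x = (x + 1)·(x^4 + 2x^3 + x^2 + 1) + (x^3 + x^2 + x + 2). Hence a·b ≡ x^3 + x^2 + x + 2 (mod f). (F_3[x]/(f) is a field with 3^4 = 81 elements since f is irreducible of degree 4.)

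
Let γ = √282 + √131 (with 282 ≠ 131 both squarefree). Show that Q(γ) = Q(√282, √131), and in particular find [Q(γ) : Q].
[Q(γ) : Q] = 4 (equivalently, Q(γ) = Q(√282, √131))

Obviously Q(γ) ⊆ Q(√282, √131), and [Q(√282, √131):Q] = 4 (since 282, 131 are distinct squarefree integers > 1 with 36942 not a perfect square). To show equality we compute the minimal polynomial of γ. From γ = √282 + √131: γ^2 = 282 + 2√(36942) + 131 = 413 + 2√(36942), so γ^2 - 413 = 2√(36942); squaring, (γ^2 - 413)^2 = 4·36942, i.e. γ^4 - 826γ^2 + 170569 - 147768 = 0, i.e. γ^4 - 826γ^2 + 22801 = 0. So γ is a root of x^4 - 826x^2 + 22801. This polynomial is irreducible over Q: it has no rational root (each ±√282 ± √131 is irrational), and any factorization into two quadratics over Q would force √(36942) ∈ Q (pairing opposite roots) or √282, √131 ∈ Q (other pairings), all impossible. Hence [Q(γ):Q] = 4 = [Q(√282, √131):Q], so Q(γ) = Q(√282, √131).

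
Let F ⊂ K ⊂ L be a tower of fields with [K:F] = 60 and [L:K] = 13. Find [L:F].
[L:F] = 780

The tower law says that for any tower of field extensions F ⊂ K ⊂ L with finite degrees, [L:F] = [L:K] · [K:F]. Here this gives [L:F] = 13 · 60 = 780.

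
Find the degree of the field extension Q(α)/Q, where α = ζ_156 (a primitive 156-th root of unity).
[Q(α):Q] = 48

The minimal polynomial of ζ_156 over Q is the 156-th cyclotomic polynomial Φ_156(x), which is irreducible over Q and has degree φ(156) = 48. Hence [Q(α):Q] = φ(156) = 48.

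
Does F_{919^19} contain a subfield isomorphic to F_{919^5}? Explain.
No: F_{919^5} is not a subfield of F_{919^19}

F_{p^m} embeds in F_{p^n} iff m | n. Here 5 ∤ 19 (since 19 = 3·5 + 4 with remainder 4 ≠ 0), so F_{919^5} is not a subfield of F_{919^19}. Equivalently: if it were, the tower law would give 5 = [F_{919^5}:F_919] dividing [F_{919^19}:F_919] = 19, contradiction.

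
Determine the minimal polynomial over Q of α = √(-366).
m_α(x) = x^2 + 366

α satisfies α^2 + 366 = 0, so x^2 + 366 annihilates α. Since d = -366 is squarefree and ≠ 1, it is not a perfect square in Q, so x^2 + 366 has no rational root and is therefore irreducible over Q (a degree-2 polynomial over a field is irreducible iff it has no root). Hence m_α(x) = x^2 + 366.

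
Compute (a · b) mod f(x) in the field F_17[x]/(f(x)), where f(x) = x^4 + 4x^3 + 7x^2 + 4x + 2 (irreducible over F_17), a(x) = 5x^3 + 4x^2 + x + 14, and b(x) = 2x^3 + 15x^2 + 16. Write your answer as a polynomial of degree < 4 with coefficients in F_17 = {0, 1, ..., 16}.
a · b ≡ 9x^3 + 16x^2 + 4x + 6 (mod f(x))

Multiply in F_17[x]: a(x)·b(x) = (5x^3 + 4x^2 + x + 14)·(2x^3 + 15x^2 + 16) = 10x^6 + 15x^5 + 11x^4 + 4x^3 + 2x^2 + 16x + 3. This has degree ≥ 4, so divide by f(x) over F_17: 10x^6 + 15x^5 + 11x^4 + 4x^3 + 2x^2 + 16x + 3 = (10x^2 + 9x + 7)·(x^4 + 4x^3 + 7x^2 + 4x + 2) + (9x^3 + 16x^2 + 4x + 6). Hence a·b ≡ 9x^3 + 16x^2 + 4x + 6 (mod f). (F_17[x]/(f) is a field with 17^4 = 83521 elements since f is irreducible of degree 4.)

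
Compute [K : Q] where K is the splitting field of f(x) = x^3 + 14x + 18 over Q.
[K : Q] = 6

By the rational root test, any rational root of the monic integer polynomial f(x) = x^3 + 14x + 18 must be an integer dividing the constant term 18, i.e. one of ±{1, 2, 3, 6, 9, 18}. Evaluating: f(1) = 33, f(-1) = 3, f(2) = 54, f(-2) = -18, f(3) = 87, f(-3) = -51, f(6) = 318, f(-6) = -282, f(9) = 873, f(-9) = -837, f(18) = 6102, f(-18) = -6066; none is 0, so f has no rational root and is therefore irreducible over Q (a cubic with no linear factor over a field is irreducible). For an irreducible cubic, the Galois group is A_3 or S_3 according as the discriminant disc(f) = -4a^3 - 27b^2 = -4·(14)^3 - 27·(18)^2 = -19724 is or is not a square in Q. Here disc(f) = -19724 is not a perfect square in Q, so the Galois group of f over Q is not contained in A_3 and must be all of S_3. The splitting field has degree |S_3| = 6 over Q, so [K : Q] = 6.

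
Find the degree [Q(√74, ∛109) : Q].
[Q(√74, ∛109) : Q] = 6

Let L = Q(√74, ∛109). Since Q(√74) ⊂ L and [Q(√74):Q] = 2, the tower law gives 2 | [L:Q]. Likewise Q(∛109) ⊂ L with [Q(∛109):Q] = 3 (because 109 is not a perfect cube), so 3 | [L:Q]. As gcd(2,3) = 1, [L:Q] is divisible by 6. Conversely L is generated over Q by √74 and ∛109, so [L:Q] ≤ 2·3 = 6. Therefore [Q(√74, ∛109) : Q] = 6.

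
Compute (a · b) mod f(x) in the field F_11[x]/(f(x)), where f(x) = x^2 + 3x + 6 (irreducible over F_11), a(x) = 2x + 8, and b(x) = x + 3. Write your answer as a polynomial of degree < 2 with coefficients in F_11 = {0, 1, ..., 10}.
a · b ≡ 8x + 1 (mod f(x))

Multiply in F_11[x]: a(x)·b(x) = (2x + 8)·(x + 3) = 2x^2 + 3x + 2. This has degree ≥ 2, so divide by f(x) over F_11: 2x^2 + 3x + 2 = (2)·(x^2 + 3x + 6) + (8x + 1). Hence a·b ≡ 8x + 1 (mod f). (F_11[x]/(f) is a field with 11^2 = 121 elements since f is irreducible of degree 2.)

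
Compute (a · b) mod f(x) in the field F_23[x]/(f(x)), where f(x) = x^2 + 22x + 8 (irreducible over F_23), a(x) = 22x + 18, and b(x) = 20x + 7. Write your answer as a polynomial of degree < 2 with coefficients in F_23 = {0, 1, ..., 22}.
a · b ≡ 11x + 10 (mod f(x))

Multiply in F_23[x]: a(x)·b(x) = (22x + 18)·(20x + 7) = 3x^2 + 8x + 11. This has degree ≥ 2, so divide by f(x) over F_23: 3x^2 + 8x + 11 = (3)·(x^2 + 22x + 8) + (11x + 10). Hence a·b ≡ 11x + 10 (mod f). (F_23[x]/(f) is a field with 23^2 = 529 elements since f is irreducible of degree 2.)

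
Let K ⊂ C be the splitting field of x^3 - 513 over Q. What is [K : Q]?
[K : Q] = 6

The roots of x^3 - 513 are ∛513, ω∛513, ω^2∛513 where ω = e^(2πi/3) is a primitive cube root of unity, so K = Q(∛513, ω). Now [Q(∛513):Q] = 3 (since 513 is not a perfect cube, x^3 - 513 is irreducible) and [Q(ω):Q] = 2. Both 2 and 3 divide [K:Q], and [K:Q] ≤ 3·2 = 6, so [K:Q] = 6. (Equivalently: Q(∛513) ⊂ R but ω ∉ R, so [K : Q(∛513)] = 2.)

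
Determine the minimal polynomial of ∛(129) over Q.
m_α(x) = x^3 - 129

α satisfies α^3 = 129, so x^3 - 129 annihilates α. By the rational root test, a rational root p/q (in lowest terms) of x^3 - 129 would satisfy p^3 = 129 q^3, forcing q = 1 and p^3 = 129; but 129 is not a perfect cube, contradiction. A monic cubic over Q with no rational root is irreducible (any nontrivial factorization would include a linear factor). Hence x^3 - 129 is the minimal polynomial of α, and in particular [Q(α):Q] = 3.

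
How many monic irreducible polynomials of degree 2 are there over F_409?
There are 83436 monic irreducible polynomials of degree 2 over F_409

Each element of F_{409^2} that lies in no proper subfield is a root of exactly one monic irreducible of degree 2 over F_409, and each such polynomial has 2 distinct roots in F_{409^2}. By Möbius inversion the count is N_409(2) = (1/2) Σ_{d|2} μ(2/d) · 409^d = (1/2)(μ(2)·409^1 + μ(1)·409^2) = 166872/2 = 83436.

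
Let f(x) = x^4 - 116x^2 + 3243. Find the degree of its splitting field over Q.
[K : Q] = 4

Solving the quadratic in x^2: x^2 = (116 ± √(116^2 - 4·3243))/2 = (116 ± √484)/2 = (116 ± 22)/2, giving x^2 = 47 or x^2 = 69. So f(x) = (x^2 - 47)(x^2 - 69) and the roots of f are ±√47, ±√69. Hence the splitting field is K = Q(√47, √69). Since 47 and 69 are distinct squarefree integers > 1, their product 3243 is not a perfect square, so √69 ∉ Q(√47). By the tower law [K:Q] = [Q(√47,√69):Q(√47)] · [Q(√47):Q] = 2 · 2 = 4.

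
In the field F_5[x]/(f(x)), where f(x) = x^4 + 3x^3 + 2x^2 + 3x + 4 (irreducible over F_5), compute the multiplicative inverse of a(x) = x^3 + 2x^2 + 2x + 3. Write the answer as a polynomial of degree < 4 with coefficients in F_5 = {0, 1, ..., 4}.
a(x)^(-1) ≡ 3x^3 + 2x^2 + x + 1 (mod f(x))

Since f is irreducible over F_5, F_5[x]/(f) is a field and a(x) ≠ 0 has an inverse. Apply the extended Euclidean algorithm to f(x) and a(x) in F_5[x]: f(x) = (x + 1)·a(x) + (3x^2 + 3x + 1);  a(x) = (2x + 2)·(3x^2 + 3x + 1) + (4x + 1);  (3x^2 + 3x + 1) = (2x + 4)·(4x + 1) + (2). The last nonzero remainder is the constant 2 = gcd(f, a) in F_5. Back-substituting through the division chain expresses 2 = s(x)·a(x) + t(x)·f(x) with s(x) ≡ x^3 + 4x^2 + 2x + 2 (mod f), so (x^3 + 4x^2 + 2x + 2)·a(x) ≡ 2 (mod f). Multiplying by 2^(-1) ≡ 3 in F_5 gives a(x)^(-1) ≡ 3·(x^3 + 4x^2 + 2x + 2) ≡ 3x^3 + 2x^2 + x + 1 (mod f). Check: (x^3 + 2x^2 + 2x + 3)·(3x^3 + 2x^2 + x + 1) = 3x^6 + 3x^5 + x^4 + x^3 + 3 ≡ 1 (mod x^4 + 3x^3 + 2x^2 + 3x + 4).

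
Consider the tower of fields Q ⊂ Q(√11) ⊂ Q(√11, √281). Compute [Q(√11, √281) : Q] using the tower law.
[Q(√11, √281) : Q] = 4

[Q(√11):Q] = 2 (min poly x^2 - 11, irreducible since 11 is squarefree > 1). For the top step, suppose √281 ∈ Q(√11), say √281 = c + d√11 with c, d ∈ Q. Squaring: 281 = c^2 + 11d^2 + 2cd√11. Since √11 ∉ Q this forces 2cd = 0. If d = 0 then √281 = c ∈ Q, contradicting 281 squarefree > 1. If c = 0 then 281 = 11d^2, so 11·281 = (11d)^2 is a perfect square in Q — but 11·281 = 3091 is not a perfect square (since 11 and 281 are distinct squarefree integers). Contradiction. Hence √281 ∉ Q(√11), so x^2 - 281 stays irreducible over Q(√11) and [Q(√11, √281) : Q(√11)] = 2. By the tower law, [Q(√11, √281) : Q] = 2 · 2 = 4.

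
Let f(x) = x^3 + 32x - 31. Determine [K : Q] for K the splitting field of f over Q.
[K : Q] = 6

By the rational root test, any rational root of the monic integer polynomial f(x) = x^3 + 32x - 31 must be an integer dividing the constant term -31, i.e. one of ±{1, 31}. Evaluating: f(1) = 2, f(-1) = -64, f(31) = 30752, f(-31) = -30814; none is 0, so f has no rational root and is therefore irreducible over Q (a cubic with no linear factor over a field is irreducible). For an irreducible cubic, the Galois group is A_3 or S_3 according as the discriminant disc(f) = -4a^3 - 27b^2 = -4·(32)^3 - 27·(-31)^2 = -157019 is or is not a square in Q. Here disc(f) = -157019 is not a perfect square in Q, so the Galois group of f over Q is not contained in A_3 and must be all of S_3. The splitting field has degree |S_3| = 6 over Q, so [K : Q] = 6.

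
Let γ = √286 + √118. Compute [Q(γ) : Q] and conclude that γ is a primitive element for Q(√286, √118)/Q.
[Q(γ) : Q] = 4 (equivalently, Q(γ) = Q(√286, √118))

Obviously Q(γ) ⊆ Q(√286, √118), and [Q(√286, √118):Q] = 4 (since 286, 118 are distinct squarefree integers > 1 with 33748 not a perfect square). To show equality we compute the minimal polynomial of γ. From γ = √286 + √118: γ^2 = 286 + 2√(33748) + 118 = 404 + 2√(33748), so γ^2 - 404 = 2√(33748); squaring, (γ^2 - 404)^2 = 4·33748, i.e. γ^4 - 808γ^2 + 163216 - 134992 = 0, i.e. γ^4 - 808γ^2 + 28224 = 0. So γ is a root of x^4 - 808x^2 + 28224. This polynomial is irreducible over Q: it has no rational root (each ±√286 ± √118 is irrational), and any factorization into two quadratics over Q would force √(33748) ∈ Q (pairing opposite roots) or √286, √118 ∈ Q (other pairings), all impossible. Hence [Q(γ):Q] = 4 = [Q(√286, √118):Q], so Q(γ) = Q(√286, √118).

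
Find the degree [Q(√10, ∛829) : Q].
[Q(√10, ∛829) : Q] = 6

Let L = Q(√10, ∛829). Since Q(√10) ⊂ L and [Q(√10):Q] = 2, the tower law gives 2 | [L:Q]. Likewise Q(∛829) ⊂ L with [Q(∛829):Q] = 3 (because 829 is not a perfect cube), so 3 | [L:Q]. As gcd(2,3) = 1, [L:Q] is divisible by 6. Conversely L is generated over Q by √10 and ∛829, so [L:Q] ≤ 2·3 = 6. Therefore [Q(√10, ∛829) : Q] = 6.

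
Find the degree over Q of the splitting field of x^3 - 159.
[K : Q] = 6

The roots of x^3 - 159 are ∛159, ω∛159, ω^2∛159 where ω = e^(2πi/3) is a primitive cube root of unity, so K = Q(∛159, ω). Now [Q(∛159):Q] = 3 (since 159 is not a perfect cube, x^3 - 159 is irreducible) and [Q(ω):Q] = 2. Both 2 and 3 divide [K:Q], and [K:Q] ≤ 3·2 = 6, so [K:Q] = 6. (Equivalently: Q(∛159) ⊂ R but ω ∉ R, so [K : Q(∛159)] = 2.)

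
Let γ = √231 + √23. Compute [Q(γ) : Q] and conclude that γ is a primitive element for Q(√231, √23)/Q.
[Q(γ) : Q] = 4 (equivalently, Q(γ) = Q(√231, √23))

Obviously Q(γ) ⊆ Q(√231, √23), and [Q(√231, √23):Q] = 4 (since 231, 23 are distinct squarefree integers > 1 with 5313 not a perfect square). To show equality we compute the minimal polynomial of γ. From γ = √231 + √23: γ^2 = 231 + 2√(5313) + 23 = 254 + 2√(5313), so γ^2 - 254 = 2√(5313); squaring, (γ^2 - 254)^2 = 4·5313, i.e. γ^4 - 508γ^2 + 64516 - 21252 = 0, i.e. γ^4 - 508γ^2 + 43264 = 0. So γ is a root of x^4 - 508x^2 + 43264. This polynomial is irreducible over Q: it has no rational root (each ±√231 ± √23 is irrational), and any factorization into two quadratics over Q would force √(5313) ∈ Q (pairing opposite roots) or √231, √23 ∈ Q (other pairings), all impossible. Hence [Q(γ):Q] = 4 = [Q(√231, √23):Q], so Q(γ) = Q(√231, √23).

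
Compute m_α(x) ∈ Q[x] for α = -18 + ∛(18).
m_α(x) = x^3 + 54x^2 + 972x + 5814

Set β = α + 18 = ∛(18), so β^3 = 18. Then (α + 18)^3 - 18 = 0, i.e. α is a root of g(x) = (x + 18)^3 - 18 = x^3 + 54x^2 + 972x + 5814. Since g(x) = h(x + 18) where h(x) = x^3 - 18, and h is irreducible over Q (because 18 is not a perfect cube, so h has no rational root, and a monic cubic with no rational root is irreducible), g is also irreducible (irreducibility is preserved under the substitution x → x + 18). Hence m_α(x) = x^3 + 54x^2 + 972x + 5814.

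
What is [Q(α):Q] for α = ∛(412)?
[Q(α):Q] = 3

The minimal polynomial of α is x^3 - 412, irreducible over Q since 412 is not a perfect cube (so x^3 - 412 has no rational root). Hence [Q(α):Q] = deg(m_α) = 3.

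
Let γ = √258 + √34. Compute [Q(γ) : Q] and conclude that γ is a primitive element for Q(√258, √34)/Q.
[Q(γ) : Q] = 4 (equivalently, Q(γ) = Q(√258, √34))

Obviously Q(γ) ⊆ Q(√258, √34), and [Q(√258, √34):Q] = 4 (since 258, 34 are distinct squarefree integers > 1 with 8772 not a perfect square). To show equality we compute the minimal polynomial of γ. From γ = √258 + √34: γ^2 = 258 + 2√(8772) + 34 = 292 + 2√(8772), so γ^2 - 292 = 2√(8772); squaring, (γ^2 - 292)^2 = 4·8772, i.e. γ^4 - 584γ^2 + 85264 - 35088 = 0, i.e. γ^4 - 584γ^2 + 50176 = 0. So γ is a root of x^4 - 584x^2 + 50176. This polynomial is irreducible over Q: it has no rational root (each ±√258 ± √34 is irrational), and any factorization into two quadratics over Q would force √(8772) ∈ Q (pairing opposite roots) or √258, √34 ∈ Q (other pairings), all impossible. Hence [Q(γ):Q] = 4 = [Q(√258, √34):Q], so Q(γ) = Q(√258, √34).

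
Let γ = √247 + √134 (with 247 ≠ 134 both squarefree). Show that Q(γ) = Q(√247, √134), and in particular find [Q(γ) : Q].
[Q(γ) : Q] = 4 (equivalently, Q(γ) = Q(√247, √134))

Obviously Q(γ) ⊆ Q(√247, √134), and [Q(√247, √134):Q] = 4 (since 247, 134 are distinct squarefree integers > 1 with 33098 not a perfect square). To show equality we compute the minimal polynomial of γ. From γ = √247 + √134: γ^2 = 247 + 2√(33098) + 134 = 381 + 2√(33098), so γ^2 - 381 = 2√(33098); squaring, (γ^2 - 381)^2 = 4·33098, i.e. γ^4 - 762γ^2 + 145161 - 132392 = 0, i.e. γ^4 - 762γ^2 + 12769 = 0. So γ is a root of x^4 - 762x^2 + 12769. This polynomial is irreducible over Q: it has no rational root (each ±√247 ± √134 is irrational), and any factorization into two quadratics over Q would force √(33098) ∈ Q (pairing opposite roots) or √247, √134 ∈ Q (other pairings), all impossible. Hence [Q(γ):Q] = 4 = [Q(√247, √134):Q], so Q(γ) = Q(√247, √134).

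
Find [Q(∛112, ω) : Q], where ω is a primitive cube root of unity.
[Q(∛112, ω) : Q] = 6

[Q(∛112):Q] = 3 (min poly x^3 - 112, irreducible since 112 is not a perfect cube). [Q(ω):Q] = 2 (min poly x^2 + x + 1). Since Q(∛112) ⊂ R and ω ∉ R, we have ω ∉ Q(∛112), so x^2 + x + 1 remains irreducible over Q(∛112) and [Q(∛112, ω) : Q(∛112)] = 2. By the tower law, [Q(∛112, ω) : Q] = 3 · 2 = 6. (In fact Q(∛112, ω) is the splitting field of x^3 - 112 over Q.)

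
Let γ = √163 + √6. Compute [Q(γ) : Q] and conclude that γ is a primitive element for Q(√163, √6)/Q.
[Q(γ) : Q] = 4 (equivalently, Q(γ) = Q(√163, √6))

Obviously Q(γ) ⊆ Q(√163, √6), and [Q(√163, √6):Q] = 4 (since 163, 6 are distinct squarefree integers > 1 with 978 not a perfect square). To show equality we compute the minimal polynomial of γ. From γ = √163 + √6: γ^2 = 163 + 2√(978) + 6 = 169 + 2√(978), so γ^2 - 169 = 2√(978); squaring, (γ^2 - 169)^2 = 4·978, i.e. γ^4 - 338γ^2 + 28561 - 3912 = 0, i.e. γ^4 - 338γ^2 + 24649 = 0. So γ is a root of x^4 - 338x^2 + 24649. This polynomial is irreducible over Q: it has no rational root (each ±√163 ± √6 is irrational), and any factorization into two quadratics over Q would force √(978) ∈ Q (pairing opposite roots) or √163, √6 ∈ Q (other pairings), all impossible. Hence [Q(γ):Q] = 4 = [Q(√163, √6):Q], so Q(γ) = Q(√163, √6).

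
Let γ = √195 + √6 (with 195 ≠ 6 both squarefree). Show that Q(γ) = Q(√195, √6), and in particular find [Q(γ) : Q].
[Q(γ) : Q] = 4 (equivalently, Q(γ) = Q(√195, √6))

Obviously Q(γ) ⊆ Q(√195, √6), and [Q(√195, √6):Q] = 4 (since 195, 6 are distinct squarefree integers > 1 with 1170 not a perfect square). To show equality we compute the minimal polynomial of γ. From γ = √195 + √6: γ^2 = 195 + 2√(1170) + 6 = 201 + 2√(1170), so γ^2 - 201 = 2√(1170); squaring, (γ^2 - 201)^2 = 4·1170, i.e. γ^4 - 402γ^2 + 40401 - 4680 = 0, i.e. γ^4 - 402γ^2 + 35721 = 0. So γ is a root of x^4 - 402x^2 + 35721. This polynomial is irreducible over Q: it has no rational root (each ±√195 ± √6 is irrational), and any factorization into two quadratics over Q would force √(1170) ∈ Q (pairing opposite roots) or √195, √6 ∈ Q (other pairings), all impossible. Hence [Q(γ):Q] = 4 = [Q(√195, √6):Q], so Q(γ) = Q(√195, √6).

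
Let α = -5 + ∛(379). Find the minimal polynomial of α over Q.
m_α(x) = x^3 + 15x^2 + 75x - 254

Set β = α + 5 = ∛(379), so β^3 = 379. Then (α + 5)^3 - 379 = 0, i.e. α is a root of g(x) = (x + 5)^3 - 379 = x^3 + 15x^2 + 75x - 254. Since g(x) = h(x + 5) where h(x) = x^3 - 379, and h is irreducible over Q (because 379 is not a perfect cube, so h has no rational root, and a monic cubic with no rational root is irreducible), g is also irreducible (irreducibility is preserved under the substitution x → x + 5). Hence m_α(x) = x^3 + 15x^2 + 75x - 254.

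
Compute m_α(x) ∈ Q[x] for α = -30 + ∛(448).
m_α(x) = x^3 + 90x^2 + 2700x + 26552

Set β = α + 30 = ∛(448), so β^3 = 448. Then (α + 30)^3 - 448 = 0, i.e. α is a root of g(x) = (x + 30)^3 - 448 = x^3 + 90x^2 + 2700x + 26552. Since g(x) = h(x + 30) where h(x) = x^3 - 448, and h is irreducible over Q (because 448 is not a perfect cube, so h has no rational root, and a monic cubic with no rational root is irreducible), g is also irreducible (irreducibility is preserved under the substitution x → x + 30). Hence m_α(x) = x^3 + 90x^2 + 2700x + 26552.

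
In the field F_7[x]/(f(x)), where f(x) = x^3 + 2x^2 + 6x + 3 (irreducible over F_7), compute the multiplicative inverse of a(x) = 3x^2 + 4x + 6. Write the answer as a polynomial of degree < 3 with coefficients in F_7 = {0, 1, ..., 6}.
a(x)^(-1) ≡ 4x + 5 (mod f(x))

Since f is irreducible over F_7, F_7[x]/(f) is a field and a(x) ≠ 0 has an inverse. Apply the extended Euclidean algorithm to f(x) and a(x) in F_7[x]: f(x) = (5x + 1)·a(x) + (4). The last nonzero remainder is the constant 4 = gcd(f, a) in F_7. Back-substituting through the division chain expresses 4 = s(x)·a(x) + t(x)·f(x) with s(x) ≡ 2x + 6 (mod f), so (2x + 6)·a(x) ≡ 4 (mod f). Multiplying by 4^(-1) ≡ 2 in F_7 gives a(x)^(-1) ≡ 2·(2x + 6) ≡ 4x + 5 (mod f). Check: (3x^2 + 4x + 6)·(4x + 5) = 5x^3 + 3x^2 + 2x + 2 ≡ 1 (mod x^3 + 2x^2 + 6x + 3).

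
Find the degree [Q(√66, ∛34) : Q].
[Q(√66, ∛34) : Q] = 6

Let L = Q(√66, ∛34). Since Q(√66) ⊂ L and [Q(√66):Q] = 2, the tower law gives 2 | [L:Q]. Likewise Q(∛34) ⊂ L with [Q(∛34):Q] = 3 (because 34 is not a perfect cube), so 3 | [L:Q]. As gcd(2,3) = 1, [L:Q] is divisible by 6. Conversely L is generated over Q by √66 and ∛34, so [L:Q] ≤ 2·3 = 6. Therefore [Q(√66, ∛34) : Q] = 6.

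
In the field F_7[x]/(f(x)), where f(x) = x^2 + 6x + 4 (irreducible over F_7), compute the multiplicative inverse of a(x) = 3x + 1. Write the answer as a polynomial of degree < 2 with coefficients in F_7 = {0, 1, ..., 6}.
a(x)^(-1) ≡ 5x + 5 (mod f(x))

Since f is irreducible over F_7, F_7[x]/(f) is a field and a(x) ≠ 0 has an inverse. Apply the extended Euclidean algorithm to f(x) and a(x) in F_7[x]: f(x) = (5x + 5)·a(x) + (6). The last nonzero remainder is the constant 6 = gcd(f, a) in F_7. Back-substituting through the division chain expresses 6 = s(x)·a(x) + t(x)·f(x) with s(x) ≡ 2x + 2 (mod f), so (2x + 2)·a(x) ≡ 6 (mod f). Multiplying by 6^(-1) ≡ 6 in F_7 gives a(x)^(-1) ≡ 6·(2x + 2) ≡ 5x + 5 (mod f). Check: (3x + 1)·(5x + 5) = x^2 + 6x + 5 ≡ 1 (mod x^2 + 6x + 4).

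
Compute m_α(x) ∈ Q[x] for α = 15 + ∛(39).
m_α(x) = x^3 - 45x^2 + 675x - 3414

Set β = α - 15 = ∛(39), so β^3 = 39. Then (α - 15)^3 - 39 = 0, i.e. α is a root of g(x) = (x - 15)^3 - 39 = x^3 - 45x^2 + 675x - 3414. Since g(x) = h(x - 15) where h(x) = x^3 - 39, and h is irreducible over Q (because 39 is not a perfect cube, so h has no rational root, and a monic cubic with no rational root is irreducible), g is also irreducible (irreducibility is preserved under the substitution x → x - 15). Hence m_α(x) = x^3 - 45x^2 + 675x - 3414.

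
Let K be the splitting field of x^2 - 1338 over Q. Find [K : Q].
[K : Q] = 2

f(x) = x^2 - 1338 factors as (x - √1338)(x + √1338). The splitting field is K = Q(√1338). Since 1338 is squarefree and > 1, it is not a perfect square, so x^2 - 1338 is irreducible over Q and [Q(√1338) : Q] = 2. Hence [K : Q] = 2.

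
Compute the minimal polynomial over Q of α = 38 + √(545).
m_α(x) = x^2 - 76x + 899

From α - 38 = √(545), squaring gives (α - 38)^2 = 545, i.e. α^2 - 76α + 1444 = 545, so α^2 - 76α + 899 = 0. The discriminant of x^2 - 76x + 899 is (-76)^2 - 4·(899) = 5776 - 3596 = 2180, and 4·(545) is not a perfect square in Q since 545 is squarefree and ≠ 1. Hence x^2 - 76x + 899 is irreducible over Q and is the minimal polynomial of α.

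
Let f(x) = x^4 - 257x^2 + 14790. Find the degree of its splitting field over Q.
[K : Q] = 4

Solving the quadratic in x^2: x^2 = (257 ± √(257^2 - 4·14790))/2 = (257 ± √6889)/2 = (257 ± 83)/2, giving x^2 = 87 or x^2 = 170. So f(x) = (x^2 - 87)(x^2 - 170) and the roots of f are ±√87, ±√170. Hence the splitting field is K = Q(√87, √170). Since 87 and 170 are distinct squarefree integers > 1, their product 14790 is not a perfect square, so √170 ∉ Q(√87). By the tower law [K:Q] = [Q(√87,√170):Q(√87)] · [Q(√87):Q] = 2 · 2 = 4.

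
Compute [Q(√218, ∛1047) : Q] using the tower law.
[Q(√218, ∛1047) : Q] = 6

Let L = Q(√218, ∛1047). Since Q(√218) ⊂ L and [Q(√218):Q] = 2, the tower law gives 2 | [L:Q]. Likewise Q(∛1047) ⊂ L with [Q(∛1047):Q] = 3 (because 1047 is not a perfect cube), so 3 | [L:Q]. As gcd(2,3) = 1, [L:Q] is divisible by 6. Conversely L is generated over Q by √218 and ∛1047, so [L:Q] ≤ 2·3 = 6. Therefore [Q(√218, ∛1047) : Q] = 6.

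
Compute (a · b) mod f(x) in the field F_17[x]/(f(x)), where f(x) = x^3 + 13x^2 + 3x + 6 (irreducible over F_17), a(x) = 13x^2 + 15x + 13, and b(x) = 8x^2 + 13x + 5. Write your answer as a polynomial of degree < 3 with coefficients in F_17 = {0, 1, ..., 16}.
a · b ≡ 16x^2 + 4x (mod f(x))

Multiply in F_17[x]: a(x)·b(x) = (13x^2 + 15x + 13)·(8x^2 + 13x + 5) = 2x^4 + 7x^2 + 6x + 14. This has degree ≥ 3, so divide by f(x) over F_17: 2x^4 + 7x^2 + 6x + 14 = (2x + 8)·(x^3 + 13x^2 + 3x + 6) + (16x^2 + 4x). Hence a·b ≡ 16x^2 + 4x (mod f). (F_17[x]/(f) is a field with 17^3 = 4913 elements since f is irreducible of degree 3.)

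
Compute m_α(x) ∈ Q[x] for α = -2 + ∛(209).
m_α(x) = x^3 + 6x^2 + 12x - 201

Set β = α + 2 = ∛(209), so β^3 = 209. Then (α + 2)^3 - 209 = 0, i.e. α is a root of g(x) = (x + 2)^3 - 209 = x^3 + 6x^2 + 12x - 201. Since g(x) = h(x + 2) where h(x) = x^3 - 209, and h is irreducible over Q (because 209 is not a perfect cube, so h has no rational root, and a monic cubic with no rational root is irreducible), g is also irreducible (irreducibility is preserved under the substitution x → x + 2). Hence m_α(x) = x^3 + 6x^2 + 12x - 201.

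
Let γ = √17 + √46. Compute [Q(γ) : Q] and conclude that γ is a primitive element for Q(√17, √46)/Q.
[Q(γ) : Q] = 4 (equivalently, Q(γ) = Q(√17, √46))

Obviously Q(γ) ⊆ Q(√17, √46), and [Q(√17, √46):Q] = 4 (since 17, 46 are distinct squarefree integers > 1 with 782 not a perfect square). To show equality we compute the minimal polynomial of γ. From γ = √17 + √46: γ^2 = 17 + 2√(782) + 46 = 63 + 2√(782), so γ^2 - 63 = 2√(782); squaring, (γ^2 - 63)^2 = 4·782, i.e. γ^4 - 126γ^2 + 3969 - 3128 = 0, i.e. γ^4 - 126γ^2 + 841 = 0. So γ is a root of x^4 - 126x^2 + 841. This polynomial is irreducible over Q: it has no rational root (each ±√17 ± √46 is irrational), and any factorization into two quadratics over Q would force √(782) ∈ Q (pairing opposite roots) or √17, √46 ∈ Q (other pairings), all impossible. Hence [Q(γ):Q] = 4 = [Q(√17, √46):Q], so Q(γ) = Q(√17, √46).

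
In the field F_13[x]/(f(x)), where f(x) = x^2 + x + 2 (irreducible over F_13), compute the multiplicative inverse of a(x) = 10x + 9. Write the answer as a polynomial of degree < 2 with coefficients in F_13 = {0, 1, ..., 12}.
a(x)^(-1) ≡ 9x + 10 (mod f(x))

Since f is irreducible over F_13, F_13[x]/(f) is a field and a(x) ≠ 0 has an inverse. Apply the extended Euclidean algorithm to f(x) and a(x) in F_13[x]: f(x) = (4x + 3)·a(x) + (1). The last nonzero remainder is the constant 1 = gcd(f, a) in F_13. Back-substituting through the division chain expresses 1 = s(x)·a(x) + t(x)·f(x) with s(x) ≡ 9x + 10 (mod f), so a(x)^(-1) ≡ s(x) = 9x + 10 (mod f). Check: (10x + 9)·(9x + 10) = 12x^2 + 12x + 12 ≡ 1 (mod x^2 + x + 2).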